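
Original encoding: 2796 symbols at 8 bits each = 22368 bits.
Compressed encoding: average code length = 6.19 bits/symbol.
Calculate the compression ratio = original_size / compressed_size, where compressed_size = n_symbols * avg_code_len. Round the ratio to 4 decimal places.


original_size = n_symbols * orig_bits = 2796 * 8 = 22368 bits
compressed_size = n_symbols * avg_code_len = 2796 * 6.19 = 17307.24 bits
ratio = original_size / compressed_size = 22368 / 17307.24 = 1.2924

Compression ratio = 1.2924


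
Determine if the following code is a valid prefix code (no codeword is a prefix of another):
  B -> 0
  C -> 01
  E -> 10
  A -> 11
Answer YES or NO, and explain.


Checking each pair (does one codeword prefix another?):
  B='0' vs C='01': prefix -- VIOLATION

NO -- this is NOT a valid prefix code. B (0) is a prefix of C (01).


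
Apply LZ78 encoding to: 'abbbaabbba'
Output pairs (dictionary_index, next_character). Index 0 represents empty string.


LZ78 encoding steps:
Dictionary: {0: ''}
Step 1: w='' (idx 0), next='a' -> output (0, 'a'), add 'a' as idx 1
Step 2: w='' (idx 0), next='b' -> output (0, 'b'), add 'b' as idx 2
Step 3: w='b' (idx 2), next='b' -> output (2, 'b'), add 'bb' as idx 3
Step 4: w='a' (idx 1), next='a' -> output (1, 'a'), add 'aa' as idx 4
Step 5: w='bb' (idx 3), next='b' -> output (3, 'b'), add 'bbb' as idx 5
Step 6: w='a' (idx 1), end of input -> output (1, '')


Encoded: [(0, 'a'), (0, 'b'), (2, 'b'), (1, 'a'), (3, 'b'), (1, '')]


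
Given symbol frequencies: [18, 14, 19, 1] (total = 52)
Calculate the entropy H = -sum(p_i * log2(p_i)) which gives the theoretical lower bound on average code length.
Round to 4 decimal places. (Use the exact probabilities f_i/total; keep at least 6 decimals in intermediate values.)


Per-symbol terms -p_i * log2(p_i) with p_i = f_i/52:
  p = 18/52 = 0.346154: log2(p) = -1.530515, -p*log2(p) = 0.529794
  p = 14/52 = 0.269231: log2(p) = -1.893085, -p*log2(p) = 0.509677
  p = 19/52 = 0.365385: log2(p) = -1.452512, -p*log2(p) = 0.530726
  p = 1/52 = 0.019231: log2(p) = -5.700440, -p*log2(p) = 0.109624
H = 0.529794 + 0.509677 + 0.530726 + 0.109624 = 1.679821

H = 1.6798 bits/symbol


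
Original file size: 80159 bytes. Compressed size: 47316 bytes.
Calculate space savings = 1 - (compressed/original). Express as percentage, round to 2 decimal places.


ratio = compressed/original = 47316/80159 = 0.590277
savings = 1 - ratio = 1 - 0.590277 = 0.409723
as a percentage: 0.409723 * 100 = 40.97%

Space savings = 1 - 47316/80159 = 40.97%


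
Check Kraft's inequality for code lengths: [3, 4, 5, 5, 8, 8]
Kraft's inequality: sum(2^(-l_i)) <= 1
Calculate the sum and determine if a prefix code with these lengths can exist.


Sum = 2^(-3) + 2^(-4) + 2^(-5) + 2^(-5) + 2^(-8) + 2^(-8)
    = 0.125 + 0.0625 + 0.03125 + 0.03125 + 0.00390625 + 0.00390625
    = 66/256 = 0.2578125
Since 0.2578125 <= 1, Kraft's inequality IS satisfied.
A prefix code with these lengths CAN exist.

Kraft sum = 0.2578125. Satisfied.


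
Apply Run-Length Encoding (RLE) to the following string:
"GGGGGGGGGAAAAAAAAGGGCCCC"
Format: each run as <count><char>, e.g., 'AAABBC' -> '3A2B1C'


Scanning runs left to right:
  i=0: run of 'G' x 9 -> '9G'
  i=9: run of 'A' x 8 -> '8A'
  i=17: run of 'G' x 3 -> '3G'
  i=20: run of 'C' x 4 -> '4C'

RLE = 9G8A3G4C


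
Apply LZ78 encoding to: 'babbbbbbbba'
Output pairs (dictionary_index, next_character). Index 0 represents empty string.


LZ78 encoding steps:
Dictionary: {0: ''}
Step 1: w='' (idx 0), next='b' -> output (0, 'b'), add 'b' as idx 1
Step 2: w='' (idx 0), next='a' -> output (0, 'a'), add 'a' as idx 2
Step 3: w='b' (idx 1), next='b' -> output (1, 'b'), add 'bb' as idx 3
Step 4: w='bb' (idx 3), next='b' -> output (3, 'b'), add 'bbb' as idx 4
Step 5: w='bbb' (idx 4), next='a' -> output (4, 'a'), add 'bbba' as idx 5


Encoded: [(0, 'b'), (0, 'a'), (1, 'b'), (3, 'b'), (4, 'a')]


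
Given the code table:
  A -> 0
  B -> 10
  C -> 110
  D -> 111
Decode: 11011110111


Decoding:
110 -> C
111 -> D
10 -> B
111 -> D


Result: CDBD


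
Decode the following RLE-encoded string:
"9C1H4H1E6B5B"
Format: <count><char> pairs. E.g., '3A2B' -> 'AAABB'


Expanding each <count><char> pair:
  9C -> 'CCCCCCCCC'
  1H -> 'H'
  4H -> 'HHHH'
  1E -> 'E'
  6B -> 'BBBBBB'
  5B -> 'BBBBB'

Decoded = CCCCCCCCCHHHHHEBBBBBBBBBBB


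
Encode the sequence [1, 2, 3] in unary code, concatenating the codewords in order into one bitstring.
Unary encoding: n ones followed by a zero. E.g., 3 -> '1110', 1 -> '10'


Encode each number as n ones followed by a terminating 0:
  1 -> 10 (2 bits)
  2 -> 110 (3 bits)
  3 -> 1110 (4 bits)
Total length = 2 + 3 + 4 = 9 bits.

Unary([1, 2, 3]) = 101101110 (9 bits)


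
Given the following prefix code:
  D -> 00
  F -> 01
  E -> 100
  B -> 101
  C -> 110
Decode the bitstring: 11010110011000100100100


Decoding step by step:
Bits 110 -> C
Bits 101 -> B
Bits 100 -> E
Bits 110 -> C
Bits 00 -> D
Bits 100 -> E
Bits 100 -> E
Bits 100 -> E


Decoded message: CBECDEEE


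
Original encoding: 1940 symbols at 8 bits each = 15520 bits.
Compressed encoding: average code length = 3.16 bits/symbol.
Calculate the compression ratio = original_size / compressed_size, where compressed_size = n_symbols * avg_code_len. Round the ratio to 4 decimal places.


original_size = n_symbols * orig_bits = 1940 * 8 = 15520 bits
compressed_size = n_symbols * avg_code_len = 1940 * 3.16 = 6130.4 bits
ratio = original_size / compressed_size = 15520 / 6130.4 = 2.5316

Compression ratio = 2.5316


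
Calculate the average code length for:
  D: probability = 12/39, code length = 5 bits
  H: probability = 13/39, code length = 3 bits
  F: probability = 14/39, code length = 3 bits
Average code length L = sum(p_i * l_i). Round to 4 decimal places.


Weighted contributions p_i * l_i:
  D: (12/39) * 5 = 60/39
  H: (13/39) * 3 = 39/39
  F: (14/39) * 3 = 42/39
Sum = (60 + 39 + 42)/39 = 141/39

L = 141/39 = 3.6154 bits/symbol


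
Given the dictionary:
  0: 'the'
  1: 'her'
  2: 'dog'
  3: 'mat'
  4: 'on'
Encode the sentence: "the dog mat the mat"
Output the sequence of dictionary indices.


Look up each word in the dictionary:
  'the' -> 0
  'dog' -> 2
  'mat' -> 3
  'the' -> 0
  'mat' -> 3

Encoded: [0, 2, 3, 0, 3]


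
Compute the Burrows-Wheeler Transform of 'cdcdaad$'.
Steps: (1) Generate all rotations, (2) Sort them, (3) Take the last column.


Rotations (sorted):
  0: $cdcdaad -> last char: d
  1: aad$cdcd -> last char: d
  2: ad$cdcda -> last char: a
  3: cdaad$cd -> last char: d
  4: cdcdaad$ -> last char: $
  5: d$cdcdaa -> last char: a
  6: daad$cdc -> last char: c
  7: dcdaad$c -> last char: c


BWT = ddad$acc


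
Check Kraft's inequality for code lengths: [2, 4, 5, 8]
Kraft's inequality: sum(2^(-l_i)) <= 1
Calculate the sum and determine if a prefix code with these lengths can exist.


Sum = 2^(-2) + 2^(-4) + 2^(-5) + 2^(-8)
    = 0.25 + 0.0625 + 0.03125 + 0.00390625
    = 89/256 = 0.34765625
Since 0.34765625 <= 1, Kraft's inequality IS satisfied.
A prefix code with these lengths CAN exist.

Kraft sum = 0.34765625. Satisfied.


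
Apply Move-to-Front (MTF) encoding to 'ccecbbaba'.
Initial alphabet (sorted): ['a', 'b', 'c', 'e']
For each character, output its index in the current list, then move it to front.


MTF encoding:
'c': index 2 in ['a', 'b', 'c', 'e'] -> ['c', 'a', 'b', 'e']
'c': index 0 in ['c', 'a', 'b', 'e'] -> ['c', 'a', 'b', 'e']
'e': index 3 in ['c', 'a', 'b', 'e'] -> ['e', 'c', 'a', 'b']
'c': index 1 in ['e', 'c', 'a', 'b'] -> ['c', 'e', 'a', 'b']
'b': index 3 in ['c', 'e', 'a', 'b'] -> ['b', 'c', 'e', 'a']
'b': index 0 in ['b', 'c', 'e', 'a'] -> ['b', 'c', 'e', 'a']
'a': index 3 in ['b', 'c', 'e', 'a'] -> ['a', 'b', 'c', 'e']
'b': index 1 in ['a', 'b', 'c', 'e'] -> ['b', 'a', 'c', 'e']
'a': index 1 in ['b', 'a', 'c', 'e'] -> ['a', 'b', 'c', 'e']


Output: [2, 0, 3, 1, 3, 0, 3, 1, 1]


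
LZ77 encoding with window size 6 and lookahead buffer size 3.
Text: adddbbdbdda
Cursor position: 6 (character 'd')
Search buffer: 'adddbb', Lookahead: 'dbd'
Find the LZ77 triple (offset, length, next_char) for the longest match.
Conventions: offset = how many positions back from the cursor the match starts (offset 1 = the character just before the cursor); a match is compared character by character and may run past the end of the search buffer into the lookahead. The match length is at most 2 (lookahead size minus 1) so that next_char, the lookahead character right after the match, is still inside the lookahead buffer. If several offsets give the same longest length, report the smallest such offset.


Try each offset into the search buffer:
  offset=1 (pos 5, char 'b'): match length 0
  offset=2 (pos 4, char 'b'): match length 0
  offset=3 (pos 3, char 'd'): match length 2
  offset=4 (pos 2, char 'd'): match length 1
  offset=5 (pos 1, char 'd'): match length 1
  offset=6 (pos 0, char 'a'): match length 0
Longest match has length 2 at offset 3.
next_char = character at position 6 + 2 = 8 -> 'd'

Best match: offset=3, length=2 (matching 'db' starting at position 3)
LZ77 triple: (3, 2, 'd')


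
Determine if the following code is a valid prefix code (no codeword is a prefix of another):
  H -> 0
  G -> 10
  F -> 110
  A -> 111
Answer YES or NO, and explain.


Checking each pair (does one codeword prefix another?):
  H='0' vs G='10': no prefix
  H='0' vs F='110': no prefix
  H='0' vs A='111': no prefix
  G='10' vs H='0': no prefix
  G='10' vs F='110': no prefix
  G='10' vs A='111': no prefix
  F='110' vs H='0': no prefix
  F='110' vs G='10': no prefix
  F='110' vs A='111': no prefix
  A='111' vs H='0': no prefix
  A='111' vs G='10': no prefix
  A='111' vs F='110': no prefix
No violation found over all pairs.

YES -- this is a valid prefix code. No codeword is a prefix of any other codeword.


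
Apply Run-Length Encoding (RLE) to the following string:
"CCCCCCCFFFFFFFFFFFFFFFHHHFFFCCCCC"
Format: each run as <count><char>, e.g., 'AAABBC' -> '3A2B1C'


Scanning runs left to right:
  i=0: run of 'C' x 7 -> '7C'
  i=7: run of 'F' x 15 -> '15F'
  i=22: run of 'H' x 3 -> '3H'
  i=25: run of 'F' x 3 -> '3F'
  i=28: run of 'C' x 5 -> '5C'

RLE = 7C15F3H3F5C


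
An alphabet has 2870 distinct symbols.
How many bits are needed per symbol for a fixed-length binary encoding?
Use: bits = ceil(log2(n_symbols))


log2(2870) = 11.4868
Bracket: 2^11 = 2048 < 2870 <= 2^12 = 4096
So ceil(log2(2870)) = 12

bits = ceil(log2(2870)) = ceil(11.4868) = 12 bits


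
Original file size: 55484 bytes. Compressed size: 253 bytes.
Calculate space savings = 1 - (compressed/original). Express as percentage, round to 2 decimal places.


ratio = compressed/original = 253/55484 = 0.00456
savings = 1 - ratio = 1 - 0.00456 = 0.99544
as a percentage: 0.99544 * 100 = 99.54%

Space savings = 1 - 253/55484 = 99.54%


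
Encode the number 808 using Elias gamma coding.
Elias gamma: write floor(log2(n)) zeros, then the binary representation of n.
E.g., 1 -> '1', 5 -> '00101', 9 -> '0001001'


num_bits = floor(log2(808)) + 1 = 10
leading_zeros = num_bits - 1 = 9
binary(808) = 1100101000

Elias gamma(808) = '000000000' + '1100101000' = 0000000001100101000 (19 bits)


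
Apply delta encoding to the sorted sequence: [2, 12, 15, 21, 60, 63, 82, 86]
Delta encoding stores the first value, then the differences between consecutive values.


First value: 2
Deltas:
  12 - 2 = 10
  15 - 12 = 3
  21 - 15 = 6
  60 - 21 = 39
  63 - 60 = 3
  82 - 63 = 19
  86 - 82 = 4


Delta encoded: [2, 10, 3, 6, 39, 3, 19, 4]


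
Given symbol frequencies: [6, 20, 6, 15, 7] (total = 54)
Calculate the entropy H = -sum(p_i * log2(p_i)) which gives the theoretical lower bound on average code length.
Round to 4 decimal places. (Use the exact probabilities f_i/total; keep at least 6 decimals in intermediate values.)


Per-symbol terms -p_i * log2(p_i) with p_i = f_i/54:
  p = 6/54 = 0.111111: log2(p) = -3.169925, -p*log2(p) = 0.352214
  p = 20/54 = 0.370370: log2(p) = -1.432959, -p*log2(p) = 0.530726
  p = 6/54 = 0.111111: log2(p) = -3.169925, -p*log2(p) = 0.352214
  p = 15/54 = 0.277778: log2(p) = -1.847997, -p*log2(p) = 0.513332
  p = 7/54 = 0.129630: log2(p) = -2.947533, -p*log2(p) = 0.382088
H = 0.352214 + 0.530726 + 0.352214 + 0.513332 + 0.382088 = 2.130574

H = 2.1306 bits/symbol


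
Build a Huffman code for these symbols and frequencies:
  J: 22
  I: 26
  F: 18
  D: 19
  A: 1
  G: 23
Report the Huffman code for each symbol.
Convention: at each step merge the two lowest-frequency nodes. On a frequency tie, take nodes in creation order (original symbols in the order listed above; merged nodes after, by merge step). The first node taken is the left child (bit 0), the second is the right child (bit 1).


Huffman tree construction:
Step 1: Merge A(1) + F(18) = 19
Step 2: Merge D(19) + (A+F)(19) = 38
Step 3: Merge J(22) + G(23) = 45
Step 4: Merge I(26) + (D+(A+F))(38) = 64
Step 5: Merge (J+G)(45) + (I+(D+(A+F)))(64) = 109
Read each symbol's code off the tree from the root (left child = 0, right child = 1).

Codes:
  J: 00 (length 2)
  I: 10 (length 2)
  F: 1111 (length 4)
  D: 110 (length 3)
  A: 1110 (length 4)
  G: 01 (length 2)
Average code length: 275/109 = 2.5229 bits/symbol


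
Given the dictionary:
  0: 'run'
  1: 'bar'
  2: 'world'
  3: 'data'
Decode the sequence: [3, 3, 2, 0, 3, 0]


Look up each index in the dictionary:
  3 -> 'data'
  3 -> 'data'
  2 -> 'world'
  0 -> 'run'
  3 -> 'data'
  0 -> 'run'

Decoded: "data data world run data run"


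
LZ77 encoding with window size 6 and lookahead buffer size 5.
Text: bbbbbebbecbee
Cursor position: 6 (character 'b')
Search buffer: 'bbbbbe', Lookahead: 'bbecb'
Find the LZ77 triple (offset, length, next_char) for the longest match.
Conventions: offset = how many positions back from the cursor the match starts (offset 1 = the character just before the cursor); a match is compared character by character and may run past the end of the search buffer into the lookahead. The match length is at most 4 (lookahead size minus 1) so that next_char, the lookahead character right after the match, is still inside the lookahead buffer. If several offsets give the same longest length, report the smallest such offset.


Try each offset into the search buffer:
  offset=1 (pos 5, char 'e'): match length 0
  offset=2 (pos 4, char 'b'): match length 1
  offset=3 (pos 3, char 'b'): match length 3
  offset=4 (pos 2, char 'b'): match length 2
  offset=5 (pos 1, char 'b'): match length 2
  offset=6 (pos 0, char 'b'): match length 2
Longest match has length 3 at offset 3.
next_char = character at position 6 + 3 = 9 -> 'c'

Best match: offset=3, length=3 (matching 'bbe' starting at position 3)
LZ77 triple: (3, 3, 'c')


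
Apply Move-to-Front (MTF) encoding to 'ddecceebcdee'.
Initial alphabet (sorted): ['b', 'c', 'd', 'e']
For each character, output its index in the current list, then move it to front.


MTF encoding:
'd': index 2 in ['b', 'c', 'd', 'e'] -> ['d', 'b', 'c', 'e']
'd': index 0 in ['d', 'b', 'c', 'e'] -> ['d', 'b', 'c', 'e']
'e': index 3 in ['d', 'b', 'c', 'e'] -> ['e', 'd', 'b', 'c']
'c': index 3 in ['e', 'd', 'b', 'c'] -> ['c', 'e', 'd', 'b']
'c': index 0 in ['c', 'e', 'd', 'b'] -> ['c', 'e', 'd', 'b']
'e': index 1 in ['c', 'e', 'd', 'b'] -> ['e', 'c', 'd', 'b']
'e': index 0 in ['e', 'c', 'd', 'b'] -> ['e', 'c', 'd', 'b']
'b': index 3 in ['e', 'c', 'd', 'b'] -> ['b', 'e', 'c', 'd']
'c': index 2 in ['b', 'e', 'c', 'd'] -> ['c', 'b', 'e', 'd']
'd': index 3 in ['c', 'b', 'e', 'd'] -> ['d', 'c', 'b', 'e']
'e': index 3 in ['d', 'c', 'b', 'e'] -> ['e', 'd', 'c', 'b']
'e': index 0 in ['e', 'd', 'c', 'b'] -> ['e', 'd', 'c', 'b']


Output: [2, 0, 3, 3, 0, 1, 0, 3, 2, 3, 3, 0]


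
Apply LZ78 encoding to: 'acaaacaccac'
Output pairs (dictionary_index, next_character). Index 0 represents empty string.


LZ78 encoding steps:
Dictionary: {0: ''}
Step 1: w='' (idx 0), next='a' -> output (0, 'a'), add 'a' as idx 1
Step 2: w='' (idx 0), next='c' -> output (0, 'c'), add 'c' as idx 2
Step 3: w='a' (idx 1), next='a' -> output (1, 'a'), add 'aa' as idx 3
Step 4: w='a' (idx 1), next='c' -> output (1, 'c'), add 'ac' as idx 4
Step 5: w='ac' (idx 4), next='c' -> output (4, 'c'), add 'acc' as idx 5
Step 6: w='ac' (idx 4), end of input -> output (4, '')


Encoded: [(0, 'a'), (0, 'c'), (1, 'a'), (1, 'c'), (4, 'c'), (4, '')]


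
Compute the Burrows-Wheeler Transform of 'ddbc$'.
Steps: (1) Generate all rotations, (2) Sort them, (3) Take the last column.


Rotations (sorted):
  0: $ddbc -> last char: c
  1: bc$dd -> last char: d
  2: c$ddb -> last char: b
  3: dbc$d -> last char: d
  4: ddbc$ -> last char: $


BWT = cdbd$


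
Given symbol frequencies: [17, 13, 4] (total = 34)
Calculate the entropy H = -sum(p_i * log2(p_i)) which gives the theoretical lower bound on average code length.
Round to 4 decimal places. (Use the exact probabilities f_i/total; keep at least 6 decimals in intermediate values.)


Per-symbol terms -p_i * log2(p_i) with p_i = f_i/34:
  p = 17/34 = 0.500000: log2(p) = -1.000000, -p*log2(p) = 0.500000
  p = 13/34 = 0.382353: log2(p) = -1.387023, -p*log2(p) = 0.530332
  p = 4/34 = 0.117647: log2(p) = -3.087463, -p*log2(p) = 0.363231
H = 0.500000 + 0.530332 + 0.363231 = 1.393563

H = 1.3936 bits/symbol


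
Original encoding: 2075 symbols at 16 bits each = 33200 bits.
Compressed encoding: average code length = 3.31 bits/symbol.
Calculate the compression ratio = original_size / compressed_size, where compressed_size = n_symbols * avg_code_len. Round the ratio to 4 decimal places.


original_size = n_symbols * orig_bits = 2075 * 16 = 33200 bits
compressed_size = n_symbols * avg_code_len = 2075 * 3.31 = 6868.25 bits
ratio = original_size / compressed_size = 33200 / 6868.25 = 4.8338

Compression ratio = 4.8338


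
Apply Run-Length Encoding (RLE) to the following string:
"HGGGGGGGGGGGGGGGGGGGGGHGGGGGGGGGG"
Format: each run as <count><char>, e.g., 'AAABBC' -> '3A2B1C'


Scanning runs left to right:
  i=0: run of 'H' x 1 -> '1H'
  i=1: run of 'G' x 21 -> '21G'
  i=22: run of 'H' x 1 -> '1H'
  i=23: run of 'G' x 10 -> '10G'

RLE = 1H21G1H10G


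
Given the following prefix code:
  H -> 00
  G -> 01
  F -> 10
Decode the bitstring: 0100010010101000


Decoding step by step:
Bits 01 -> G
Bits 00 -> H
Bits 01 -> G
Bits 00 -> H
Bits 10 -> F
Bits 10 -> F
Bits 10 -> F
Bits 00 -> H


Decoded message: GHGHFFFH


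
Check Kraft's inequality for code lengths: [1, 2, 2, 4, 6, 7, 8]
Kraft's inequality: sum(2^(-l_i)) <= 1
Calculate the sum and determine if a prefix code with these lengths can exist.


Sum = 2^(-1) + 2^(-2) + 2^(-2) + 2^(-4) + 2^(-6) + 2^(-7) + 2^(-8)
    = 0.5 + 0.25 + 0.25 + 0.0625 + 0.015625 + 0.0078125 + 0.00390625
    = 279/256 = 1.08984375
Since 1.08984375 > 1, Kraft's inequality is NOT satisfied.
A prefix code with these lengths CANNOT exist.

Kraft sum = 1.08984375. Not satisfied.


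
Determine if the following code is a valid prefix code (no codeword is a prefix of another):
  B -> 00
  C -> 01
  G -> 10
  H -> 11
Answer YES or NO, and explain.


Checking each pair (does one codeword prefix another?):
  B='00' vs C='01': no prefix
  B='00' vs G='10': no prefix
  B='00' vs H='11': no prefix
  C='01' vs B='00': no prefix
  C='01' vs G='10': no prefix
  C='01' vs H='11': no prefix
  G='10' vs B='00': no prefix
  G='10' vs C='01': no prefix
  G='10' vs H='11': no prefix
  H='11' vs B='00': no prefix
  H='11' vs C='01': no prefix
  H='11' vs G='10': no prefix
No violation found over all pairs.

YES -- this is a valid prefix code. No codeword is a prefix of any other codeword.


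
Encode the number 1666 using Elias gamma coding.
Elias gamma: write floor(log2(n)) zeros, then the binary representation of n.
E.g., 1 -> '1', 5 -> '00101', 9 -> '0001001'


num_bits = floor(log2(1666)) + 1 = 11
leading_zeros = num_bits - 1 = 10
binary(1666) = 11010000010

Elias gamma(1666) = '0000000000' + '11010000010' = 000000000011010000010 (21 bits)


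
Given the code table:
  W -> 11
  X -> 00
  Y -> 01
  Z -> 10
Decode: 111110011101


Decoding:
11 -> W
11 -> W
10 -> Z
01 -> Y
11 -> W
01 -> Y


Result: WWZYWY


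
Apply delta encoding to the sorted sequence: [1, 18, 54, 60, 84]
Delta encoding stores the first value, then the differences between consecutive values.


First value: 1
Deltas:
  18 - 1 = 17
  54 - 18 = 36
  60 - 54 = 6
  84 - 60 = 24


Delta encoded: [1, 17, 36, 6, 24]


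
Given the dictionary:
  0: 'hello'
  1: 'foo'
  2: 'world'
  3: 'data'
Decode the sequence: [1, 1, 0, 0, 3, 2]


Look up each index in the dictionary:
  1 -> 'foo'
  1 -> 'foo'
  0 -> 'hello'
  0 -> 'hello'
  3 -> 'data'
  2 -> 'world'

Decoded: "foo foo hello hello data world"


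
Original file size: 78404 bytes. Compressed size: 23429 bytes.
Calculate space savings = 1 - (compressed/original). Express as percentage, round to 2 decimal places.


ratio = compressed/original = 23429/78404 = 0.298824
savings = 1 - ratio = 1 - 0.298824 = 0.701176
as a percentage: 0.701176 * 100 = 70.12%

Space savings = 1 - 23429/78404 = 70.12%


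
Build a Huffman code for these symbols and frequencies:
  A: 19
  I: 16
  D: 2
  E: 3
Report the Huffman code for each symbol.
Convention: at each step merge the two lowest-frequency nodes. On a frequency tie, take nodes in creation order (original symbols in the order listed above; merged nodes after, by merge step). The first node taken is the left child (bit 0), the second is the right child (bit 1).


Huffman tree construction:
Step 1: Merge D(2) + E(3) = 5
Step 2: Merge (D+E)(5) + I(16) = 21
Step 3: Merge A(19) + ((D+E)+I)(21) = 40
Read each symbol's code off the tree from the root (left child = 0, right child = 1).

Codes:
  A: 0 (length 1)
  I: 11 (length 2)
  D: 100 (length 3)
  E: 101 (length 3)
Average code length: 66/40 = 1.6500 bits/symbol


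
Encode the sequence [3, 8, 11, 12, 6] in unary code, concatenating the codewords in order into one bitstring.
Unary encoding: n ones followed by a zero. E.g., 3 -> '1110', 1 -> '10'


Encode each number as n ones followed by a terminating 0:
  3 -> 1110 (4 bits)
  8 -> 111111110 (9 bits)
  11 -> 111111111110 (12 bits)
  12 -> 1111111111110 (13 bits)
  6 -> 1111110 (7 bits)
Total length = 4 + 9 + 12 + 13 + 7 = 45 bits.

Unary([3, 8, 11, 12, 6]) = 111011111111011111111111011111111111101111110 (45 bits)


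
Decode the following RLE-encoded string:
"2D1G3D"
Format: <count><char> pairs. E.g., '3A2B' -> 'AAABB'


Expanding each <count><char> pair:
  2D -> 'DD'
  1G -> 'G'
  3D -> 'DDD'

Decoded = DDGDDD


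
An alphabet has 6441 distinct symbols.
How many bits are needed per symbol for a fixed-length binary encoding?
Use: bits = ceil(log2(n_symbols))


log2(6441) = 12.6531
Bracket: 2^12 = 4096 < 6441 <= 2^13 = 8192
So ceil(log2(6441)) = 13

bits = ceil(log2(6441)) = ceil(12.6531) = 13 bits


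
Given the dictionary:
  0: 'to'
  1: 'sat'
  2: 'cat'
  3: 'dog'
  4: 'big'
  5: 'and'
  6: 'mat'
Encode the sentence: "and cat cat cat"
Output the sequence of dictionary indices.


Look up each word in the dictionary:
  'and' -> 5
  'cat' -> 2
  'cat' -> 2
  'cat' -> 2

Encoded: [5, 2, 2, 2]


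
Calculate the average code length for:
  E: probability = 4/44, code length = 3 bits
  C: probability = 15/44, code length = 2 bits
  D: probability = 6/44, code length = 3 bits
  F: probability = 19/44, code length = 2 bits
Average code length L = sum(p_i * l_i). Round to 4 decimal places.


Weighted contributions p_i * l_i:
  E: (4/44) * 3 = 12/44
  C: (15/44) * 2 = 30/44
  D: (6/44) * 3 = 18/44
  F: (19/44) * 2 = 38/44
Sum = (12 + 30 + 18 + 38)/44 = 98/44

L = 98/44 = 2.2273 bits/symbol


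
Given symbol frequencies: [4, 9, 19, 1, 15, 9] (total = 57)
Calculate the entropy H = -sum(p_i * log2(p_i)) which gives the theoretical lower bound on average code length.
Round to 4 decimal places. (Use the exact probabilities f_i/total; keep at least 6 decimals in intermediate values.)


Per-symbol terms -p_i * log2(p_i) with p_i = f_i/57:
  p = 4/57 = 0.070175: log2(p) = -3.832890, -p*log2(p) = 0.268975
  p = 9/57 = 0.157895: log2(p) = -2.662965, -p*log2(p) = 0.420468
  p = 19/57 = 0.333333: log2(p) = -1.584963, -p*log2(p) = 0.528321
  p = 1/57 = 0.017544: log2(p) = -5.832890, -p*log2(p) = 0.102331
  p = 15/57 = 0.263158: log2(p) = -1.925999, -p*log2(p) = 0.506842
  p = 9/57 = 0.157895: log2(p) = -2.662965, -p*log2(p) = 0.420468
H = 0.268975 + 0.420468 + 0.528321 + 0.102331 + 0.506842 + 0.420468 = 2.247405

H = 2.2474 bits/symbol


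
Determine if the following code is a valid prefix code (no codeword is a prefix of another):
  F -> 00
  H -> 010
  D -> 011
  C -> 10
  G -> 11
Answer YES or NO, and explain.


Checking each pair (does one codeword prefix another?):
  F='00' vs H='010': no prefix
  F='00' vs D='011': no prefix
  F='00' vs C='10': no prefix
  F='00' vs G='11': no prefix
  H='010' vs F='00': no prefix
  H='010' vs D='011': no prefix
  H='010' vs C='10': no prefix
  H='010' vs G='11': no prefix
  D='011' vs F='00': no prefix
  D='011' vs H='010': no prefix
  D='011' vs C='10': no prefix
  D='011' vs G='11': no prefix
  C='10' vs F='00': no prefix
  C='10' vs H='010': no prefix
  C='10' vs D='011': no prefix
  C='10' vs G='11': no prefix
  G='11' vs F='00': no prefix
  G='11' vs H='010': no prefix
  G='11' vs D='011': no prefix
  G='11' vs C='10': no prefix
No violation found over all pairs.

YES -- this is a valid prefix code. No codeword is a prefix of any other codeword.


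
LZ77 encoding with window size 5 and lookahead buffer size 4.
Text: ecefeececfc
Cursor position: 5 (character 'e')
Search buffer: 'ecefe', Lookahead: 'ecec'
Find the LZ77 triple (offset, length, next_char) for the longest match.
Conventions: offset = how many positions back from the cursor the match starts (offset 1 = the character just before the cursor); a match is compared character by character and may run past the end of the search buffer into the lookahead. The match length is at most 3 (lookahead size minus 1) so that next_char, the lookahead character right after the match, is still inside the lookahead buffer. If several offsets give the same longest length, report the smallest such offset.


Try each offset into the search buffer:
  offset=1 (pos 4, char 'e'): match length 1
  offset=2 (pos 3, char 'f'): match length 0
  offset=3 (pos 2, char 'e'): match length 1
  offset=4 (pos 1, char 'c'): match length 0
  offset=5 (pos 0, char 'e'): match length 3
Longest match has length 3 at offset 5.
next_char = character at position 5 + 3 = 8 -> 'c'

Best match: offset=5, length=3 (matching 'ece' starting at position 0)
LZ77 triple: (5, 3, 'c')


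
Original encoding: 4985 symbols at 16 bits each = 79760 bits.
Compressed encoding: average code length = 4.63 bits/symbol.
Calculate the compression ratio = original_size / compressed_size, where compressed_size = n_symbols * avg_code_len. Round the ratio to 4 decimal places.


original_size = n_symbols * orig_bits = 4985 * 16 = 79760 bits
compressed_size = n_symbols * avg_code_len = 4985 * 4.63 = 23080.55 bits
ratio = original_size / compressed_size = 79760 / 23080.55 = 3.4557

Compression ratio = 3.4557


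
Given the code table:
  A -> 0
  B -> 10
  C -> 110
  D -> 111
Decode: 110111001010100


Decoding:
110 -> C
111 -> D
0 -> A
0 -> A
10 -> B
10 -> B
10 -> B
0 -> A


Result: CDAABBBA


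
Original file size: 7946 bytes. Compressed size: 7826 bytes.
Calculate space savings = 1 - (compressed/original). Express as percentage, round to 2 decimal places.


ratio = compressed/original = 7826/7946 = 0.984898
savings = 1 - ratio = 1 - 0.984898 = 0.015102
as a percentage: 0.015102 * 100 = 1.51%

Space savings = 1 - 7826/7946 = 1.51%


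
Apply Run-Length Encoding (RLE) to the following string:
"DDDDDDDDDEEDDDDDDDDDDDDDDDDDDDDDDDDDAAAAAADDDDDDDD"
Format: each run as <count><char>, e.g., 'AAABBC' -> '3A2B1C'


Scanning runs left to right:
  i=0: run of 'D' x 9 -> '9D'
  i=9: run of 'E' x 2 -> '2E'
  i=11: run of 'D' x 25 -> '25D'
  i=36: run of 'A' x 6 -> '6A'
  i=42: run of 'D' x 8 -> '8D'

RLE = 9D2E25D6A8D


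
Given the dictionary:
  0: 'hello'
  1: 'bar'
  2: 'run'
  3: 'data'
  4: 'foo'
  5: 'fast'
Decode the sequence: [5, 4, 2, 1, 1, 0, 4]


Look up each index in the dictionary:
  5 -> 'fast'
  4 -> 'foo'
  2 -> 'run'
  1 -> 'bar'
  1 -> 'bar'
  0 -> 'hello'
  4 -> 'foo'

Decoded: "fast foo run bar bar hello foo"


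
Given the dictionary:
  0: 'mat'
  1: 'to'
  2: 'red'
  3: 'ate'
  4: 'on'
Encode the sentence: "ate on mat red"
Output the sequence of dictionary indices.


Look up each word in the dictionary:
  'ate' -> 3
  'on' -> 4
  'mat' -> 0
  'red' -> 2

Encoded: [3, 4, 0, 2]


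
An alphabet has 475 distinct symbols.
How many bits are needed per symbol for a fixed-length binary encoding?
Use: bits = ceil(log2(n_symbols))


log2(475) = 8.8918
Bracket: 2^8 = 256 < 475 <= 2^9 = 512
So ceil(log2(475)) = 9

bits = ceil(log2(475)) = ceil(8.8918) = 9 bits


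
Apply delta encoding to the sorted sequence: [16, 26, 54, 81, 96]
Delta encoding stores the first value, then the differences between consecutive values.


First value: 16
Deltas:
  26 - 16 = 10
  54 - 26 = 28
  81 - 54 = 27
  96 - 81 = 15


Delta encoded: [16, 10, 28, 27, 15]


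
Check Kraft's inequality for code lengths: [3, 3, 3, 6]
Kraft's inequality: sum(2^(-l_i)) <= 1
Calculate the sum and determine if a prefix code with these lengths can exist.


Sum = 2^(-3) + 2^(-3) + 2^(-3) + 2^(-6)
    = 0.125 + 0.125 + 0.125 + 0.015625
    = 25/64 = 0.390625
Since 0.390625 <= 1, Kraft's inequality IS satisfied.
A prefix code with these lengths CAN exist.

Kraft sum = 0.390625. Satisfied.


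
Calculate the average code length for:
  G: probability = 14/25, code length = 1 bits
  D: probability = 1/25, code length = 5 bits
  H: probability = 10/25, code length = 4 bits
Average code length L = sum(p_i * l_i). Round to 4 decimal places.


Weighted contributions p_i * l_i:
  G: (14/25) * 1 = 14/25
  D: (1/25) * 5 = 5/25
  H: (10/25) * 4 = 40/25
Sum = (14 + 5 + 40)/25 = 59/25

L = 59/25 = 2.3600 bits/symbol


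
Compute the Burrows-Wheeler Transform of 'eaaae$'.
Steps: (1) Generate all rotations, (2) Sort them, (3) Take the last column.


Rotations (sorted):
  0: $eaaae -> last char: e
  1: aaae$e -> last char: e
  2: aae$ea -> last char: a
  3: ae$eaa -> last char: a
  4: e$eaaa -> last char: a
  5: eaaae$ -> last char: $


BWT = eeaaa$


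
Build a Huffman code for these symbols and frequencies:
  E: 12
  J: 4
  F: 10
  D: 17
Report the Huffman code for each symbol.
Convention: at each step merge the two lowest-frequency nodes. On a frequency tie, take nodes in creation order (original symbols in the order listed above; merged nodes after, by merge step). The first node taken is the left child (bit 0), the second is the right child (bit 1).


Huffman tree construction:
Step 1: Merge J(4) + F(10) = 14
Step 2: Merge E(12) + (J+F)(14) = 26
Step 3: Merge D(17) + (E+(J+F))(26) = 43
Read each symbol's code off the tree from the root (left child = 0, right child = 1).

Codes:
  E: 10 (length 2)
  J: 110 (length 3)
  F: 111 (length 3)
  D: 0 (length 1)
Average code length: 83/43 = 1.9302 bits/symbol


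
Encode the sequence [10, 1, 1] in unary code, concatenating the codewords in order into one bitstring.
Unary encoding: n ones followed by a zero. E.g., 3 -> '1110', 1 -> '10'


Encode each number as n ones followed by a terminating 0:
  10 -> 11111111110 (11 bits)
  1 -> 10 (2 bits)
  1 -> 10 (2 bits)
Total length = 11 + 2 + 2 = 15 bits.

Unary([10, 1, 1]) = 111111111101010 (15 bits)


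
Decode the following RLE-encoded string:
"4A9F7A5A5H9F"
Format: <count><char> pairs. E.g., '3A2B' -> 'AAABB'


Expanding each <count><char> pair:
  4A -> 'AAAA'
  9F -> 'FFFFFFFFF'
  7A -> 'AAAAAAA'
  5A -> 'AAAAA'
  5H -> 'HHHHH'
  9F -> 'FFFFFFFFF'

Decoded = AAAAFFFFFFFFFAAAAAAAAAAAAHHHHHFFFFFFFFF


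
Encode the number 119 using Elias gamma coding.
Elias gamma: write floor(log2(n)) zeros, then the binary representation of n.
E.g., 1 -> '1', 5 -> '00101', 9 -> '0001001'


num_bits = floor(log2(119)) + 1 = 7
leading_zeros = num_bits - 1 = 6
binary(119) = 1110111

Elias gamma(119) = '000000' + '1110111' = 0000001110111 (13 bits)


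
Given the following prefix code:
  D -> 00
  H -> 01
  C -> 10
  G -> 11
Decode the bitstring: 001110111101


Decoding step by step:
Bits 00 -> D
Bits 11 -> G
Bits 10 -> C
Bits 11 -> G
Bits 11 -> G
Bits 01 -> H


Decoded message: DGCGGH


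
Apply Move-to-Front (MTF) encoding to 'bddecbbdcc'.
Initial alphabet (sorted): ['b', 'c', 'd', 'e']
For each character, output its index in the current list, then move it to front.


MTF encoding:
'b': index 0 in ['b', 'c', 'd', 'e'] -> ['b', 'c', 'd', 'e']
'd': index 2 in ['b', 'c', 'd', 'e'] -> ['d', 'b', 'c', 'e']
'd': index 0 in ['d', 'b', 'c', 'e'] -> ['d', 'b', 'c', 'e']
'e': index 3 in ['d', 'b', 'c', 'e'] -> ['e', 'd', 'b', 'c']
'c': index 3 in ['e', 'd', 'b', 'c'] -> ['c', 'e', 'd', 'b']
'b': index 3 in ['c', 'e', 'd', 'b'] -> ['b', 'c', 'e', 'd']
'b': index 0 in ['b', 'c', 'e', 'd'] -> ['b', 'c', 'e', 'd']
'd': index 3 in ['b', 'c', 'e', 'd'] -> ['d', 'b', 'c', 'e']
'c': index 2 in ['d', 'b', 'c', 'e'] -> ['c', 'd', 'b', 'e']
'c': index 0 in ['c', 'd', 'b', 'e'] -> ['c', 'd', 'b', 'e']


Output: [0, 2, 0, 3, 3, 3, 0, 3, 2, 0]


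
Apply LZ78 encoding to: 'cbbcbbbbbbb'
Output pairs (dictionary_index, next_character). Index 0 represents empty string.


LZ78 encoding steps:
Dictionary: {0: ''}
Step 1: w='' (idx 0), next='c' -> output (0, 'c'), add 'c' as idx 1
Step 2: w='' (idx 0), next='b' -> output (0, 'b'), add 'b' as idx 2
Step 3: w='b' (idx 2), next='c' -> output (2, 'c'), add 'bc' as idx 3
Step 4: w='b' (idx 2), next='b' -> output (2, 'b'), add 'bb' as idx 4
Step 5: w='bb' (idx 4), next='b' -> output (4, 'b'), add 'bbb' as idx 5
Step 6: w='bb' (idx 4), end of input -> output (4, '')


Encoded: [(0, 'c'), (0, 'b'), (2, 'c'), (2, 'b'), (4, 'b'), (4, '')]


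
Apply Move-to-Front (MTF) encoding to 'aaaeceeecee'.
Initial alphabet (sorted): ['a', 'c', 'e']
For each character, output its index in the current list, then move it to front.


MTF encoding:
'a': index 0 in ['a', 'c', 'e'] -> ['a', 'c', 'e']
'a': index 0 in ['a', 'c', 'e'] -> ['a', 'c', 'e']
'a': index 0 in ['a', 'c', 'e'] -> ['a', 'c', 'e']
'e': index 2 in ['a', 'c', 'e'] -> ['e', 'a', 'c']
'c': index 2 in ['e', 'a', 'c'] -> ['c', 'e', 'a']
'e': index 1 in ['c', 'e', 'a'] -> ['e', 'c', 'a']
'e': index 0 in ['e', 'c', 'a'] -> ['e', 'c', 'a']
'e': index 0 in ['e', 'c', 'a'] -> ['e', 'c', 'a']
'c': index 1 in ['e', 'c', 'a'] -> ['c', 'e', 'a']
'e': index 1 in ['c', 'e', 'a'] -> ['e', 'c', 'a']
'e': index 0 in ['e', 'c', 'a'] -> ['e', 'c', 'a']


Output: [0, 0, 0, 2, 2, 1, 0, 0, 1, 1, 0]


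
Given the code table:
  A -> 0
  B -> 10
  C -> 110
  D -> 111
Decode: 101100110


Decoding:
10 -> B
110 -> C
0 -> A
110 -> C


Result: BCAC


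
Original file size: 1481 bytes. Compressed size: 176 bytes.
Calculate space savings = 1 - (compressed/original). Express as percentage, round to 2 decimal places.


ratio = compressed/original = 176/1481 = 0.118839
savings = 1 - ratio = 1 - 0.118839 = 0.881161
as a percentage: 0.881161 * 100 = 88.12%

Space savings = 1 - 176/1481 = 88.12%


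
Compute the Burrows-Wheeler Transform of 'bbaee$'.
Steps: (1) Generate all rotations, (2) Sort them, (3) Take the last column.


Rotations (sorted):
  0: $bbaee -> last char: e
  1: aee$bb -> last char: b
  2: baee$b -> last char: b
  3: bbaee$ -> last char: $
  4: e$bbae -> last char: e
  5: ee$bba -> last char: a


BWT = ebb$ea


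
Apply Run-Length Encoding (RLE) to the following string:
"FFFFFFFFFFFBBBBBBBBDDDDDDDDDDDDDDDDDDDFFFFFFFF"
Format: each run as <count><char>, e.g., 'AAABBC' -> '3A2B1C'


Scanning runs left to right:
  i=0: run of 'F' x 11 -> '11F'
  i=11: run of 'B' x 8 -> '8B'
  i=19: run of 'D' x 19 -> '19D'
  i=38: run of 'F' x 8 -> '8F'

RLE = 11F8B19D8F


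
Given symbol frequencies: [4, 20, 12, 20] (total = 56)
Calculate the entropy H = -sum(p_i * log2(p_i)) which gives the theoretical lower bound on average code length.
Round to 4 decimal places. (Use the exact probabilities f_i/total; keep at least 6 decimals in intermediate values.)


Per-symbol terms -p_i * log2(p_i) with p_i = f_i/56:
  p = 4/56 = 0.071429: log2(p) = -3.807355, -p*log2(p) = 0.271954
  p = 20/56 = 0.357143: log2(p) = -1.485427, -p*log2(p) = 0.530510
  p = 12/56 = 0.214286: log2(p) = -2.222392, -p*log2(p) = 0.476227
  p = 20/56 = 0.357143: log2(p) = -1.485427, -p*log2(p) = 0.530510
H = 0.271954 + 0.530510 + 0.476227 + 0.530510 = 1.809201

H = 1.8092 bits/symbol


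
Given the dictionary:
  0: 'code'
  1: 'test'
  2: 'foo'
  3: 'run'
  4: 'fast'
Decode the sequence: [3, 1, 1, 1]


Look up each index in the dictionary:
  3 -> 'run'
  1 -> 'test'
  1 -> 'test'
  1 -> 'test'

Decoded: "run test test test"


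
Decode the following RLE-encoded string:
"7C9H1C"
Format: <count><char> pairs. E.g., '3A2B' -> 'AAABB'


Expanding each <count><char> pair:
  7C -> 'CCCCCCC'
  9H -> 'HHHHHHHHH'
  1C -> 'C'

Decoded = CCCCCCCHHHHHHHHHC


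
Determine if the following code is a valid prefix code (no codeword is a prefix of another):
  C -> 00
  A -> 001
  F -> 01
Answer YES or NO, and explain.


Checking each pair (does one codeword prefix another?):
  C='00' vs A='001': prefix -- VIOLATION

NO -- this is NOT a valid prefix code. C (00) is a prefix of A (001).


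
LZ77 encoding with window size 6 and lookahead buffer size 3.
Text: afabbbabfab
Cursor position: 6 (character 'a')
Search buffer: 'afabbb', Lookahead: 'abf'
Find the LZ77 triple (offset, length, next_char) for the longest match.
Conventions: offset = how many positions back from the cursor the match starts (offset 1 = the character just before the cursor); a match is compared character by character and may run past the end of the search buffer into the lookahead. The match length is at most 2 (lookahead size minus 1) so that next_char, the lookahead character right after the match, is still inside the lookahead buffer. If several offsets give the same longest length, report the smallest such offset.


Try each offset into the search buffer:
  offset=1 (pos 5, char 'b'): match length 0
  offset=2 (pos 4, char 'b'): match length 0
  offset=3 (pos 3, char 'b'): match length 0
  offset=4 (pos 2, char 'a'): match length 2
  offset=5 (pos 1, char 'f'): match length 0
  offset=6 (pos 0, char 'a'): match length 1
Longest match has length 2 at offset 4.
next_char = character at position 6 + 2 = 8 -> 'f'

Best match: offset=4, length=2 (matching 'ab' starting at position 2)
LZ77 triple: (4, 2, 'f')


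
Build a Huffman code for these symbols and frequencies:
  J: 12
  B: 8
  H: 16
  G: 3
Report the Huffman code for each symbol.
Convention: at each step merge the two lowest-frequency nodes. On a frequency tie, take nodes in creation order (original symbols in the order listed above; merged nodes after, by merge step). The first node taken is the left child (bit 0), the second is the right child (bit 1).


Huffman tree construction:
Step 1: Merge G(3) + B(8) = 11
Step 2: Merge (G+B)(11) + J(12) = 23
Step 3: Merge H(16) + ((G+B)+J)(23) = 39
Read each symbol's code off the tree from the root (left child = 0, right child = 1).

Codes:
  J: 11 (length 2)
  B: 101 (length 3)
  H: 0 (length 1)
  G: 100 (length 3)
Average code length: 73/39 = 1.8718 bits/symbol


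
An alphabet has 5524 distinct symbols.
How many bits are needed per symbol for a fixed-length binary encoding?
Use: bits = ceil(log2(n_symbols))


log2(5524) = 12.4315
Bracket: 2^12 = 4096 < 5524 <= 2^13 = 8192
So ceil(log2(5524)) = 13

bits = ceil(log2(5524)) = ceil(12.4315) = 13 bits


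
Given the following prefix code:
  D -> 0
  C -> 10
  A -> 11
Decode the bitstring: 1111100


Decoding step by step:
Bits 11 -> A
Bits 11 -> A
Bits 10 -> C
Bits 0 -> D


Decoded message: AACD


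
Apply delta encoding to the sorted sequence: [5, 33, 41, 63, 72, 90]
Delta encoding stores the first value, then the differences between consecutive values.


First value: 5
Deltas:
  33 - 5 = 28
  41 - 33 = 8
  63 - 41 = 22
  72 - 63 = 9
  90 - 72 = 18


Delta encoded: [5, 28, 8, 22, 9, 18]
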